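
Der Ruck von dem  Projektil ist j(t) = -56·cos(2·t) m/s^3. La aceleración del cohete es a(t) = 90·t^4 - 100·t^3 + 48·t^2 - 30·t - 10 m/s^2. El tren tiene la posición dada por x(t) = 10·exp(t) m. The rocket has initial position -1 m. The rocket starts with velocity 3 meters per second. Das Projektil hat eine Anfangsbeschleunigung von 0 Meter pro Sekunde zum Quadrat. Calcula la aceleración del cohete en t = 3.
De la ecuación de la aceleración a(t) = 90·t^4 - 100·t^3 + 48·t^2 - 30·t - 10, sustituimos t = 3 para obtener a = 4922.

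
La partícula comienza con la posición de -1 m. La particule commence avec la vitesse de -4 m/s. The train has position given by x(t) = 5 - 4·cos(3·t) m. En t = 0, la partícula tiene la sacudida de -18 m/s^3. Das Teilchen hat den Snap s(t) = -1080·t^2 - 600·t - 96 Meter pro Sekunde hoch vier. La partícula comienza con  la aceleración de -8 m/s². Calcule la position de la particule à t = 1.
En partant du snap s(t) = -1080·t^2 - 600·t - 96, nous prenons 4 intégrales. La primitive du snap est le jerk. En utilisant j(0) = -18, nous obtenons j(t) = -360·t^3 - 300·t^2 - 96·t - 18. En prenant ∫j(t)dt et en appliquant a(0) = -8, nous trouvons a(t) = -90·t^4 - 100·t^3 - 48·t^2 - 18·t - 8. En intégrant l'accélération et en utilisant la condition initiale v(0) = -4, nous obtenons v(t) = -18·t^5 - 25·t^4 - 16·t^3 - 9·t^2 - 8·t - 4. L'intégrale de la vitesse, avec x(0) = -1, donne la position: x(t) = -3·t^6 - 5·t^5 - 4·t^4 - 3·t^3 - 4·t^2 - 4·t - 1. Nous avons la position x(t) = -3·t^6 - 5·t^5 - 4·t^4 - 3·t^3 - 4·t^2 - 4·t - 1. En substituant t = 1: x(1) = -24.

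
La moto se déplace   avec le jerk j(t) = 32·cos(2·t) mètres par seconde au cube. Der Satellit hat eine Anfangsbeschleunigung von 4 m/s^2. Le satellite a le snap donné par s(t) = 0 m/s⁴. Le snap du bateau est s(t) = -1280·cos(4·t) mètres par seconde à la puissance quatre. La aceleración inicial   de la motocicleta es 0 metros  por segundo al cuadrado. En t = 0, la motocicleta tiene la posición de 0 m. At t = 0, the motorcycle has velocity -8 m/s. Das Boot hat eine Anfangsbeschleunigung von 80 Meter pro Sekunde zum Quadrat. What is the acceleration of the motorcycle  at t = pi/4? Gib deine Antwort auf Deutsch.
Um dies zu lösen, müssen wir 1 Stammfunktion unserer Gleichung für den Ruck j(t) = 32·cos(2·t) finden. Durch Integration von dem Ruck und Verwendung der Anfangsbedingung a(0) = 0, erhalten wir a(t) = 16·sin(2·t). Mit a(t) = 16·sin(2·t) und Einsetzen von t = pi/4, finden wir a = 16.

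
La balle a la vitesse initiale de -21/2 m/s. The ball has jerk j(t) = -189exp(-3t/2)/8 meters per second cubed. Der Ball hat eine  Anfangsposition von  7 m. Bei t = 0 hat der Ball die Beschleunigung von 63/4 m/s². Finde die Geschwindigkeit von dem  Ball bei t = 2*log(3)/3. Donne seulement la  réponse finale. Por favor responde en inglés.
The velocity at t = 2*log(3)/3 is v = -7/2.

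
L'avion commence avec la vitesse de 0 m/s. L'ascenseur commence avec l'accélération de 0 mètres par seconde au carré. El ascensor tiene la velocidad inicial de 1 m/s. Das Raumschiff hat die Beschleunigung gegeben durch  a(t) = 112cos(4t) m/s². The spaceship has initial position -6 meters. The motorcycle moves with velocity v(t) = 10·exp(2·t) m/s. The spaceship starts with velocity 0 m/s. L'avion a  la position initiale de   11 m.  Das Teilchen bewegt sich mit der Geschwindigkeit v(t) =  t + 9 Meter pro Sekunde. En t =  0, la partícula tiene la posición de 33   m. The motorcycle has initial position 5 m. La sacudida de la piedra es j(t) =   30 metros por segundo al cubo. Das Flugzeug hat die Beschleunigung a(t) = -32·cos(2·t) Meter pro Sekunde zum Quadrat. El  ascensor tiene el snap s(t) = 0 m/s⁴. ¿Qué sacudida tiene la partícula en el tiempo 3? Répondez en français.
Nous devons dériver notre équation de la vitesse v(t) = t + 9 2 fois. La dérivée de la vitesse donne l'accélération: a(t) = 1. En dérivant l'accélération, nous obtenons le jerk: j(t) = 0. En utilisant j(t) = 0 et en substituant t = 3, nous trouvons j = 0.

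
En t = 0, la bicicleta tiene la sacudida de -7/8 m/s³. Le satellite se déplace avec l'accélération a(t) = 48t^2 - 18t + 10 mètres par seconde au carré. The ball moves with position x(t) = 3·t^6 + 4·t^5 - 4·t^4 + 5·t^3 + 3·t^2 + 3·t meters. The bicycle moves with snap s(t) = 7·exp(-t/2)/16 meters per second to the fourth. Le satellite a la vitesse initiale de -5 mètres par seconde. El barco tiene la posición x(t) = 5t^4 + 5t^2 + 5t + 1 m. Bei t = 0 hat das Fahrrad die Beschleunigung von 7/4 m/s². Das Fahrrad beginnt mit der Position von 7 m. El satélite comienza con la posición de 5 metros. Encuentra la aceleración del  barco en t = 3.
Debemos derivar nuestra ecuación de la posición x(t) = 5·t^4 + 5·t^2 + 5·t + 1 2 veces. Derivando la posición, obtenemos la velocidad: v(t) = 20·t^3 + 10·t + 5. La derivada de la velocidad da la aceleración: a(t) = 60·t^2 + 10. Usando a(t) = 60·t^2 + 10 y sustituyendo t = 3, encontramos a = 550.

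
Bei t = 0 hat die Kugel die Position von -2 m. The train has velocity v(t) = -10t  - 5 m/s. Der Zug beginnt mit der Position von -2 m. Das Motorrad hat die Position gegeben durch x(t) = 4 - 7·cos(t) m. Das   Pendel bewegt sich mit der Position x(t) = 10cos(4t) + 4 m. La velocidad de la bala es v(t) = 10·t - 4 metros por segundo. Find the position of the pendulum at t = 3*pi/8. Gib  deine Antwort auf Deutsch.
Wir haben die Position x(t) = 10·cos(4·t) + 4. Durch Einsetzen von t = 3*pi/8: x(3*pi/8) = 4.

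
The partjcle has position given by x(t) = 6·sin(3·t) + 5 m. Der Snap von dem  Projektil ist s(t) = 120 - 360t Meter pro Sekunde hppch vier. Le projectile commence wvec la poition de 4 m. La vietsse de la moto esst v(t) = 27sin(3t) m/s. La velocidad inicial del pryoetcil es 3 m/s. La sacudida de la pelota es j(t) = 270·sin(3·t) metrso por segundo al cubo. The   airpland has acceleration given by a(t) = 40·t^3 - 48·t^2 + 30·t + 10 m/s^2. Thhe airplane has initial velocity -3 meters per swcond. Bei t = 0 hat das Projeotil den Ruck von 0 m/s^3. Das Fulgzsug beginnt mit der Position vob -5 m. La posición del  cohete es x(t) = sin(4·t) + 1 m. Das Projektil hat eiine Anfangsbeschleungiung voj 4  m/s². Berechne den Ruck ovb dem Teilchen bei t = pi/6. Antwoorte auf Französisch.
Pour résoudre ceci, nous devons prendre 3 dérivées de notre équation de la position x(t) = 6·sin(3·t) + 5. La dérivée de la position donne la vitesse: v(t) = 18·cos(3·t). En prenant d/dt de v(t), nous trouvons a(t) = -54·sin(3·t). La dérivée de l'accélération donne le jerk: j(t) = -162·cos(3·t). En utilisant j(t) = -162·cos(3·t) et en substituant t = pi/6, nous trouvons j = 0.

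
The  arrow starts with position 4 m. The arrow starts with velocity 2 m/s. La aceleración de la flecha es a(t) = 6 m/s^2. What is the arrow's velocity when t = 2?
Starting from acceleration a(t) = 6, we take 1 integral. Finding the antiderivative of a(t) and using v(0) = 2: v(t) = 6·t + 2. We have velocity v(t) = 6·t + 2. Substituting t = 2: v(2) = 14.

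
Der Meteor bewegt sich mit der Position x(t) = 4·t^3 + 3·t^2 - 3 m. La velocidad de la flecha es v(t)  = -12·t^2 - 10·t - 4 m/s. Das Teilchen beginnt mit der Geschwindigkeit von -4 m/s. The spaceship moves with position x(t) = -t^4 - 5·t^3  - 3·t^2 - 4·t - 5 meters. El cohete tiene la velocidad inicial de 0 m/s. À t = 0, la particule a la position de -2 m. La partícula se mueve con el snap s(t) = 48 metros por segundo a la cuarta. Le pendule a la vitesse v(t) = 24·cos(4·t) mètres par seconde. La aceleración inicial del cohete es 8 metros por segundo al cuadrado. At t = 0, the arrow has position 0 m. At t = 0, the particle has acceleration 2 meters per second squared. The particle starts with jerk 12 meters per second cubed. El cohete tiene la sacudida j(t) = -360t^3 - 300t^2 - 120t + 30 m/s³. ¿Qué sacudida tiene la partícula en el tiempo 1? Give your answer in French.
En partant du snap s(t) = 48, nous prenons 1 primitive. En intégrant le snap et en utilisant la condition initiale j(0) = 12, nous obtenons j(t) = 48·t + 12. En utilisant j(t) = 48·t + 12 et en substituant t = 1, nous trouvons j = 60.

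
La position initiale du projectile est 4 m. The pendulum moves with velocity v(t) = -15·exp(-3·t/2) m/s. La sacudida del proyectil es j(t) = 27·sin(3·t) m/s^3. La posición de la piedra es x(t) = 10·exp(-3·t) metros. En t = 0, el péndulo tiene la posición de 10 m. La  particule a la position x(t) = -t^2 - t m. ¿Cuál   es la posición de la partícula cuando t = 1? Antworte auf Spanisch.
Tenemos la posición x(t) = -t^2 - t. Sustituyendo t = 1: x(1) = -2.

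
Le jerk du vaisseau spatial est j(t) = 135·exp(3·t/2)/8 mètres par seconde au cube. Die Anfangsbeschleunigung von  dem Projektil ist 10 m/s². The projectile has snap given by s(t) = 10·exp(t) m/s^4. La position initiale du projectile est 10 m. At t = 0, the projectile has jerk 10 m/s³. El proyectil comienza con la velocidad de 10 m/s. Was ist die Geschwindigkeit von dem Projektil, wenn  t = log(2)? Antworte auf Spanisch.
Para resolver esto, necesitamos tomar 3 integrales de nuestra ecuación del snap s(t) = 10·exp(t). La integral del snap es la sacudida. Usando j(0) = 10, obtenemos j(t) = 10·exp(t). La antiderivada de la sacudida, con a(0) = 10, da la aceleración: a(t) = 10·exp(t). Tomando ∫a(t)dt y aplicando v(0) = 10, encontramos v(t) = 10·exp(t). Usando v(t) = 10·exp(t) y sustituyendo t = log(2), encontramos v = 20.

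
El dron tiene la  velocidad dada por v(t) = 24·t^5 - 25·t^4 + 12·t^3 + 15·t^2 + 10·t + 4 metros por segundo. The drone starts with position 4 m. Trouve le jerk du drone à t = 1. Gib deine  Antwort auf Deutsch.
Ausgehend von der Geschwindigkeit v(t) = 24·t^5 - 25·t^4 + 12·t^3 + 15·t^2 + 10·t + 4, nehmen wir 2 Ableitungen. Durch Ableiten von der Geschwindigkeit erhalten wir die Beschleunigung: a(t) = 120·t^4 - 100·t^3 + 36·t^2 + 30·t + 10. Mit d/dt von a(t) finden wir j(t) = 480·t^3 - 300·t^2 + 72·t + 30. Mit j(t) = 480·t^3 - 300·t^2 + 72·t + 30 und Einsetzen von t = 1, finden wir j = 282.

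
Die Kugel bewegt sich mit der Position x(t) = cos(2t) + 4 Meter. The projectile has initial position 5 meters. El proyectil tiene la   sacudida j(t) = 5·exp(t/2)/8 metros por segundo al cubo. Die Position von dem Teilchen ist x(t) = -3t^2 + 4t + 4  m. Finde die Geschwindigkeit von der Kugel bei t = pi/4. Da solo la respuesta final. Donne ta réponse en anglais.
v(pi/4) = -2.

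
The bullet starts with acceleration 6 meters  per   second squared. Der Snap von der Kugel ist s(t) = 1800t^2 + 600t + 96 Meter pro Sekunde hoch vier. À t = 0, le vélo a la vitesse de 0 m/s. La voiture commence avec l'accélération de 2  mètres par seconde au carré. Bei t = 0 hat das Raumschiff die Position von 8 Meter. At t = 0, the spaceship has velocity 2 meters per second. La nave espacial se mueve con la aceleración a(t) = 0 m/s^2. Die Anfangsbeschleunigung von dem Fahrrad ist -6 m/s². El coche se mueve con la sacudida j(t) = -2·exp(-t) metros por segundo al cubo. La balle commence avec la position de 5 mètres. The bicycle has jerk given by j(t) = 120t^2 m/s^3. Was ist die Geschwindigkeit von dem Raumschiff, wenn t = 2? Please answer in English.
We must find the antiderivative of our acceleration equation a(t) = 0 1 time. Taking ∫a(t)dt and applying v(0) = 2, we find v(t) = 2. We have velocity v(t) = 2. Substituting t = 2: v(2) = 2.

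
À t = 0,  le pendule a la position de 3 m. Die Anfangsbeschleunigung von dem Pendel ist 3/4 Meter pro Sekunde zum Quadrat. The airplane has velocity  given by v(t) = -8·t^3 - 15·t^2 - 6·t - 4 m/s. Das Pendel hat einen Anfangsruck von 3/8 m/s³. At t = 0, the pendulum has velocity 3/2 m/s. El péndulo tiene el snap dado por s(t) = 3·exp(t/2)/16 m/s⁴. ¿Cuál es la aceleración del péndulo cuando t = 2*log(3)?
Para resolver esto, necesitamos tomar 2 integrales de nuestra ecuación del snap s(t) = 3·exp(t/2)/16. La integral del snap, con j(0) = 3/8, da la sacudida: j(t) = 3·exp(t/2)/8. Integrando la sacudida y usando la condición inicial a(0) = 3/4, obtenemos a(t) = 3·exp(t/2)/4. Tenemos la aceleración a(t) = 3·exp(t/2)/4. Sustituyendo t = 2*log(3): a(2*log(3)) = 9/4.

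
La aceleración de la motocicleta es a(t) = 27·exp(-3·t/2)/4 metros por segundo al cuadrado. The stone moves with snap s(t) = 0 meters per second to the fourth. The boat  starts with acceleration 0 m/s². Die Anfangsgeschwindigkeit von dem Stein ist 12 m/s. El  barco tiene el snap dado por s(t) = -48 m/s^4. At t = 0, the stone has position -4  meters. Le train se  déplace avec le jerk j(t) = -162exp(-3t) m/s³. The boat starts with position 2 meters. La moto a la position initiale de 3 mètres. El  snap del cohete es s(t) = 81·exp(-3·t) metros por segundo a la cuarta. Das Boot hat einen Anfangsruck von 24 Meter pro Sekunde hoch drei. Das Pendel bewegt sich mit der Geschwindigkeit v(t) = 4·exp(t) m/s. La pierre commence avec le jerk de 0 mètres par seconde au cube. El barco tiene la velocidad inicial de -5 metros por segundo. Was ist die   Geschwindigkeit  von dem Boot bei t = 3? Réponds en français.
Pour résoudre ceci, nous devons prendre 3 primitives de notre équation du snap s(t) = -48. La primitive du snap, avec j(0) = 24, donne le jerk: j(t) = 24 - 48·t. En prenant ∫j(t)dt et en appliquant a(0) = 0, nous trouvons a(t) = 24·t·(1 - t). La primitive de l'accélération, avec v(0) = -5, donne la vitesse: v(t) = -8·t^3 + 12·t^2 - 5. De l'équation de la vitesse v(t) = -8·t^3 + 12·t^2 - 5, nous substituons t = 3 pour obtenir v = -113.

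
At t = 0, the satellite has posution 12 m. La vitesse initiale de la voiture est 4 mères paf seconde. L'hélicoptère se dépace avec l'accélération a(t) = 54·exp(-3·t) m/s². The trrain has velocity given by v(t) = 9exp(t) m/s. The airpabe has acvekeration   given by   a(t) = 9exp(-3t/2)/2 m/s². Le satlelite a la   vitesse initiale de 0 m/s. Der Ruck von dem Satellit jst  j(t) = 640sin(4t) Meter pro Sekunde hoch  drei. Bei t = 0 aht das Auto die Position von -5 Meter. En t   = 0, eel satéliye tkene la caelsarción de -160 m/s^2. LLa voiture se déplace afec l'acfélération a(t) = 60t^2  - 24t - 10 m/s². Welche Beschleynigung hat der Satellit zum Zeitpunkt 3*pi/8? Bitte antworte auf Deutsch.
Wir müssen die Stammfunktion unserer Gleichung für den Ruck j(t) = 640·sin(4·t) 1-mal finden. Durch Integration von dem Ruck und Verwendung der Anfangsbedingung a(0) = -160, erhalten wir a(t) = -160·cos(4·t). Mit a(t) = -160·cos(4·t) und Einsetzen von t = 3*pi/8, finden wir a = 0.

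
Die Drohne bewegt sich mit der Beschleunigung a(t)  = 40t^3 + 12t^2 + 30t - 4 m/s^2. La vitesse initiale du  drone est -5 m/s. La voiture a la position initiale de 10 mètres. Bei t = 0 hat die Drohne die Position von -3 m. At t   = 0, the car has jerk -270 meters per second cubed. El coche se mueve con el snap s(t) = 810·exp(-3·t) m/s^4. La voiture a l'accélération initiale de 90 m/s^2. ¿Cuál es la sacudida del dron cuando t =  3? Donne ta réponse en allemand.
Ausgehend von der Beschleunigung a(t) = 40·t^3 + 12·t^2 + 30·t - 4, nehmen wir 1 Ableitung. Durch Ableiten von der Beschleunigung erhalten wir den Ruck: j(t) = 120·t^2 + 24·t + 30. Mit j(t) = 120·t^2 + 24·t + 30 und Einsetzen von t = 3, finden wir j = 1182.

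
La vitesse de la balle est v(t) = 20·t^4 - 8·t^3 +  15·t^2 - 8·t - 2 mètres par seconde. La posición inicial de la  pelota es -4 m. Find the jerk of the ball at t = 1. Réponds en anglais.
We must differentiate our velocity equation v(t) = 20·t^4 - 8·t^3 + 15·t^2 - 8·t - 2 2 times. The derivative of velocity gives acceleration: a(t) = 80·t^3 - 24·t^2 + 30·t - 8. The derivative of acceleration gives jerk: j(t) = 240·t^2 - 48·t + 30. Using j(t) = 240·t^2 - 48·t + 30 and substituting t = 1, we find j = 222.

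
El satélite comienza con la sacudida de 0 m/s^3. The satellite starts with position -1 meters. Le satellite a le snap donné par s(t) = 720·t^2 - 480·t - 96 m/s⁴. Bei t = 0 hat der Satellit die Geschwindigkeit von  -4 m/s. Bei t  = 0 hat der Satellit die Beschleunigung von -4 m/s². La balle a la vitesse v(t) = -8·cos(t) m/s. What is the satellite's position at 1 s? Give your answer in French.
Pour résoudre ceci, nous devons prendre 4 primitives de notre équation du snap s(t) = 720·t^2 - 480·t - 96. En prenant ∫s(t)dt et en appliquant j(0) = 0, nous trouvons j(t) = 48·t·(5·t^2 - 5·t - 2). L'intégrale du jerk est l'accélération. En utilisant a(0) = -4, nous obtenons a(t) = 60·t^4 - 80·t^3 - 48·t^2 - 4. En intégrant l'accélération et en utilisant la condition initiale v(0) = -4, nous obtenons v(t) = 12·t^5 - 20·t^4 - 16·t^3 - 4·t - 4. En intégrant la vitesse et en utilisant la condition initiale x(0) = -1, nous obtenons x(t) = 2·t^6 - 4·t^5 - 4·t^4 - 2·t^2 - 4·t - 1. De l'équation de la position x(t) = 2·t^6 - 4·t^5 - 4·t^4 - 2·t^2 - 4·t - 1, nous substituons t = 1 pour obtenir x = -13.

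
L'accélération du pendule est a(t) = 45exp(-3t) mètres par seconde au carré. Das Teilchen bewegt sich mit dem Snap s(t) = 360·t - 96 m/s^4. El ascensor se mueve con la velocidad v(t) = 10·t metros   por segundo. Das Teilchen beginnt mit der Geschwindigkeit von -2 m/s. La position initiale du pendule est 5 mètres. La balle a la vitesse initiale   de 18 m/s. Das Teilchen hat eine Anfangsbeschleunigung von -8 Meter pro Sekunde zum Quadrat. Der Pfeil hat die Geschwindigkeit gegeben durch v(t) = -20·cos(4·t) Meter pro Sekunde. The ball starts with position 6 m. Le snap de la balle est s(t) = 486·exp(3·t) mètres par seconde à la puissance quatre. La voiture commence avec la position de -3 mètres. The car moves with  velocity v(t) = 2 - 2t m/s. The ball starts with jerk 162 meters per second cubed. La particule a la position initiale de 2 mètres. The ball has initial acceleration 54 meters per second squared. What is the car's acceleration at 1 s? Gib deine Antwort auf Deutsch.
Um dies zu lösen, müssen wir 1 Ableitung unserer Gleichung für die Geschwindigkeit v(t) = 2 - 2·t nehmen. Durch Ableiten von der Geschwindigkeit erhalten wir die Beschleunigung: a(t) = -2. Wir haben die Beschleunigung a(t) = -2. Durch Einsetzen von t = 1: a(1) = -2.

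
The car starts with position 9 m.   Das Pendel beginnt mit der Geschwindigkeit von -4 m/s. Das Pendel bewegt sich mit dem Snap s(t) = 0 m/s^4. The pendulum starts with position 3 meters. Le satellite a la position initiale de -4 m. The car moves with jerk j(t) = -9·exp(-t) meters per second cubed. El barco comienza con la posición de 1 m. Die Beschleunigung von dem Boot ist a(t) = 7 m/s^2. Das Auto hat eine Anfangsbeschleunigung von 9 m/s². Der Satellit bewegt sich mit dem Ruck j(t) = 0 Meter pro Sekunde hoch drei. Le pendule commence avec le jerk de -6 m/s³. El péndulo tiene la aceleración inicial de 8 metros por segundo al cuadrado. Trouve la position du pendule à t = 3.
Pour résoudre ceci, nous devons prendre 4 primitives de notre équation du snap s(t) = 0. En intégrant le snap et en utilisant la condition initiale j(0) = -6, nous obtenons j(t) = -6. En prenant ∫j(t)dt et en appliquant a(0) = 8, nous trouvons a(t) = 8 - 6·t. En intégrant l'accélération et en utilisant la condition initiale v(0) = -4, nous obtenons v(t) = -3·t^2 + 8·t - 4. La primitive de la vitesse, avec x(0) = 3, donne la position: x(t) = -t^3 + 4·t^2 - 4·t + 3. En utilisant x(t) = -t^3 + 4·t^2 - 4·t + 3 et en substituant t = 3, nous trouvons x = 0.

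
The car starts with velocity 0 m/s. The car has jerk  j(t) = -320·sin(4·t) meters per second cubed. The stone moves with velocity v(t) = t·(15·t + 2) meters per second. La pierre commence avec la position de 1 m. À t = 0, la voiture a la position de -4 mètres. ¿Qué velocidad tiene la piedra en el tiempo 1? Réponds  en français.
De l'équation de la vitesse v(t) = t·(15·t + 2), nous substituons t = 1 pour obtenir v = 17.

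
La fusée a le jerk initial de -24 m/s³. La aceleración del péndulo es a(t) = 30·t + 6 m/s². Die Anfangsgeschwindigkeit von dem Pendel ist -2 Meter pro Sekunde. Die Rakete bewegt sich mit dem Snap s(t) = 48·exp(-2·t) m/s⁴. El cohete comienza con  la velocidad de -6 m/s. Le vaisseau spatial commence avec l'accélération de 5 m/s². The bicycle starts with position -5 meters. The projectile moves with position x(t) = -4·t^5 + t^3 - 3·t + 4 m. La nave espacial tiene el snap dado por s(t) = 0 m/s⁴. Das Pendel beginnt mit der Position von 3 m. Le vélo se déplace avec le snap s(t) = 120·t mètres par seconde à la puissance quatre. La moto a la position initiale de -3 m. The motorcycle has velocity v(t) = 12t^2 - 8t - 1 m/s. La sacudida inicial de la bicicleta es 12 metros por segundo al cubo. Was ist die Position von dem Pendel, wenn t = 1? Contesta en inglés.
To find the answer, we compute 2 integrals of a(t) = 30·t + 6. Integrating acceleration and using the initial condition v(0) = -2, we get v(t) = 15·t^2 + 6·t - 2. The antiderivative of velocity is position. Using x(0) = 3, we get x(t) = 5·t^3 + 3·t^2 - 2·t + 3. From the given position equation x(t) = 5·t^3 + 3·t^2 - 2·t + 3, we substitute t = 1 to get x = 9.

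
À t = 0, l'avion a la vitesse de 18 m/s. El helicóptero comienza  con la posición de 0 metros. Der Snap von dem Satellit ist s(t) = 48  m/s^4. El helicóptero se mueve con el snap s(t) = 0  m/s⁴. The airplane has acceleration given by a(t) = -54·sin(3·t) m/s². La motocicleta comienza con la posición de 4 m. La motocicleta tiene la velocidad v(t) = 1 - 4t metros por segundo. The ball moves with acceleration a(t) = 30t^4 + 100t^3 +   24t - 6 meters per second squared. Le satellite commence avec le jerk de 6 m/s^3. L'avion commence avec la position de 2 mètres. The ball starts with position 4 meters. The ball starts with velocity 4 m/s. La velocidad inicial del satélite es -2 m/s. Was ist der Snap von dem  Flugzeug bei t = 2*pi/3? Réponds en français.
Nous devons dériver notre équation de l'accélération a(t) = -54·sin(3·t) 2 fois. La dérivée de l'accélération donne le jerk: j(t) = -162·cos(3·t). En prenant d/dt de j(t), nous trouvons s(t) = 486·sin(3·t). Nous avons le snap s(t) = 486·sin(3·t). En substituant t = 2*pi/3: s(2*pi/3) = 0.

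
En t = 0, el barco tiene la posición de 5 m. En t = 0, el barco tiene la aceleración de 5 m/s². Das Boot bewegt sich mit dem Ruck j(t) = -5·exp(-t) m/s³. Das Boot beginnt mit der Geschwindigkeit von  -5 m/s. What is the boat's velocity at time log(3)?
We need to integrate our jerk equation j(t) = -5·exp(-t) 2 times. Integrating jerk and using the initial condition a(0) = 5, we get a(t) = 5·exp(-t). Finding the integral of a(t) and using v(0) = -5: v(t) = -5·exp(-t). From the given velocity equation v(t) = -5·exp(-t), we substitute t = log(3) to get v = -5/3.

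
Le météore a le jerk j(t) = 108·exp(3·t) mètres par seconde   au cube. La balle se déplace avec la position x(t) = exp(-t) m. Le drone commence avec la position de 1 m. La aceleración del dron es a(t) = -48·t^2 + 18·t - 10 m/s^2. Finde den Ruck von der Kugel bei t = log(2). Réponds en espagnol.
Partiendo de la posición x(t) = exp(-t), tomamos 3 derivadas. Derivando la posición, obtenemos la velocidad: v(t) = -exp(-t). Tomando d/dt de v(t), encontramos a(t) = exp(-t). Tomando d/dt de a(t), encontramos j(t) = -exp(-t). De la ecuación de la sacudida j(t) = -exp(-t), sustituimos t = log(2) para obtener j = -1/2.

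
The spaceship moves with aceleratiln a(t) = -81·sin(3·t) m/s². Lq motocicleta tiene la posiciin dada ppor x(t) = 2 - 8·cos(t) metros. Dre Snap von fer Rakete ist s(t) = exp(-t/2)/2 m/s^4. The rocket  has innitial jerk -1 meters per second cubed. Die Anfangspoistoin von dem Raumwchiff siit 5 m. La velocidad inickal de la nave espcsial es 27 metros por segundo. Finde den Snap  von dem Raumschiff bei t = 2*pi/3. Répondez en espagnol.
Debemos derivar nuestra ecuación de la aceleración a(t) = -81·sin(3·t) 2 veces. La derivada de la aceleración da la sacudida: j(t) = -243·cos(3·t). Tomando d/dt de j(t), encontramos s(t) = 729·sin(3·t). Tenemos el snap s(t) = 729·sin(3·t). Sustituyendo t = 2*pi/3: s(2*pi/3) = 0.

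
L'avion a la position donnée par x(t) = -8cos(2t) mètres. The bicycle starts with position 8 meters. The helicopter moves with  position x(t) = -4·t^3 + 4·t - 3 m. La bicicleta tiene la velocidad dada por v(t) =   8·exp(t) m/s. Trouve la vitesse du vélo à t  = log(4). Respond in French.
En utilisant v(t) = 8·exp(t) et en substituant t = log(4), nous trouvons v = 32.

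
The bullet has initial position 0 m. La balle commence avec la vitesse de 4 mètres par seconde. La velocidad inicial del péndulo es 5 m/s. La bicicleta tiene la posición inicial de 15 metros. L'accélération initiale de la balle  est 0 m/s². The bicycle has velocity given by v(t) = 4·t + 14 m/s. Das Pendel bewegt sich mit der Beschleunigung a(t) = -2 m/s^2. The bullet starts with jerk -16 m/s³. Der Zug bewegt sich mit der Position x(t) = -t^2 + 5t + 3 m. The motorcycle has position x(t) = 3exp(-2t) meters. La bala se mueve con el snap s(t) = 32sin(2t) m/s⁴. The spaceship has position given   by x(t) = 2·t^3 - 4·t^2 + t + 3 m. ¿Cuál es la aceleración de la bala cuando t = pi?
Debemos encontrar la integral de nuestra ecuación del snap s(t) = 32·sin(2·t) 2 veces. Tomando ∫s(t)dt y aplicando j(0) = -16, encontramos j(t) = -16·cos(2·t). La antiderivada de la sacudida, con a(0) = 0, da la aceleración: a(t) = -8·sin(2·t). Usando a(t) = -8·sin(2·t) y sustituyendo t = pi, encontramos a = 0.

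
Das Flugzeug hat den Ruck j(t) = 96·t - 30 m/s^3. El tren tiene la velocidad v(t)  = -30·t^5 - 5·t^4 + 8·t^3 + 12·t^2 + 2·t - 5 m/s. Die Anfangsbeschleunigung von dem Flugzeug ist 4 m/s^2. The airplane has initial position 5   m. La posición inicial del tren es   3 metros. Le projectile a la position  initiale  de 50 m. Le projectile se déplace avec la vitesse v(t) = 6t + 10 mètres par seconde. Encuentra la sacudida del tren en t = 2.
Debemos derivar nuestra ecuación de la velocidad v(t) = -30·t^5 - 5·t^4 + 8·t^3 + 12·t^2 + 2·t - 5 2 veces. La derivada de la velocidad da la aceleración: a(t) = -150·t^4 - 20·t^3 + 24·t^2 + 24·t + 2. Tomando d/dt de a(t), encontramos j(t) = -600·t^3 - 60·t^2 + 48·t + 24. Usando j(t) = -600·t^3 - 60·t^2 + 48·t + 24 y sustituyendo t = 2, encontramos j = -4920.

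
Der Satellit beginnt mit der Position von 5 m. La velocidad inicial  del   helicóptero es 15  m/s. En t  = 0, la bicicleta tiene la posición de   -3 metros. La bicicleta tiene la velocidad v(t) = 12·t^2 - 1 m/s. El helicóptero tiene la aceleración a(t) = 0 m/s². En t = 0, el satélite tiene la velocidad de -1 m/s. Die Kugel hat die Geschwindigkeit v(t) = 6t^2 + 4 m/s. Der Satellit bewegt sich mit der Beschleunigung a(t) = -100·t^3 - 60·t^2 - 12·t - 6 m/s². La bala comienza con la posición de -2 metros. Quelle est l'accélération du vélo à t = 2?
Nous devons dériver notre équation de la vitesse v(t) = 12·t^2 - 1 1 fois. La dérivée de la vitesse donne l'accélération: a(t) = 24·t. En utilisant a(t) = 24·t et en substituant t = 2, nous trouvons a = 48.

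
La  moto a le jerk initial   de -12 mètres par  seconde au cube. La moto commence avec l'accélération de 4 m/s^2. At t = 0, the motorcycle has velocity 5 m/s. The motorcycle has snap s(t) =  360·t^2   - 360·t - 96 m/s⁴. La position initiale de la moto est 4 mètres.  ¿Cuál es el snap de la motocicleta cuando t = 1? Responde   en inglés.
From the given snap equation s(t) = 360·t^2 - 360·t - 96, we substitute t = 1 to get s = -96.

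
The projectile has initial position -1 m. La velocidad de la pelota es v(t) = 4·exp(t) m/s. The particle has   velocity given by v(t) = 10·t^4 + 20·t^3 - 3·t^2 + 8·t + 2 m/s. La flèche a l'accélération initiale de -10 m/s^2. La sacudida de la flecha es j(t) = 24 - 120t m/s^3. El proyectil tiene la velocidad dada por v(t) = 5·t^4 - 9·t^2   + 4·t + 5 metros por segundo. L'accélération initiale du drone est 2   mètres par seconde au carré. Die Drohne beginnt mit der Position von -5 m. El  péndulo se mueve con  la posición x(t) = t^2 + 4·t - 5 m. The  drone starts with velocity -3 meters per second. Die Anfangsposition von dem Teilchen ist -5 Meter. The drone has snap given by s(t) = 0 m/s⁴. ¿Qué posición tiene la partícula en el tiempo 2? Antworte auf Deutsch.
Wir müssen unsere Gleichung für die Geschwindigkeit v(t) = 10·t^4 + 20·t^3 - 3·t^2 + 8·t + 2 1-mal integrieren. Durch Integration von der Geschwindigkeit und Verwendung der Anfangsbedingung x(0) = -5, erhalten wir x(t) = 2·t^5 + 5·t^4 - t^3 + 4·t^2 + 2·t - 5. Aus der Gleichung für die Position x(t) = 2·t^5 + 5·t^4 - t^3 + 4·t^2 + 2·t - 5, setzen wir t = 2 ein und erhalten x = 151.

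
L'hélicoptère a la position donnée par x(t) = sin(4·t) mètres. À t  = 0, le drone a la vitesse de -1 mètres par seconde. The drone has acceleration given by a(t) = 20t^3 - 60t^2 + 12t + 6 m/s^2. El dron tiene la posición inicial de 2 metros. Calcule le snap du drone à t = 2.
Nous devons dériver notre équation de l'accélération a(t) = 20·t^3 - 60·t^2 + 12·t + 6 2 fois. En dérivant l'accélération, nous obtenons le jerk: j(t) = 60·t^2 - 120·t + 12. La dérivée du jerk donne le snap: s(t) = 120·t - 120. De l'équation du snap s(t) = 120·t - 120, nous substituons t = 2 pour obtenir s = 120.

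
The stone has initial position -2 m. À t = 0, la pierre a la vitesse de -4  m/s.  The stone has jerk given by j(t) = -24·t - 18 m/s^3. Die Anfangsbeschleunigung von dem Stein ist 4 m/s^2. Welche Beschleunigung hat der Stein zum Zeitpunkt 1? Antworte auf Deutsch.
Wir müssen die Stammfunktion unserer Gleichung für den Ruck j(t) = -24·t - 18 1-mal finden. Durch Integration von dem Ruck und Verwendung der Anfangsbedingung a(0) = 4, erhalten wir a(t) = -12·t^2 - 18·t + 4. Wir haben die Beschleunigung a(t) = -12·t^2 - 18·t + 4. Durch Einsetzen von t = 1: a(1) = -26.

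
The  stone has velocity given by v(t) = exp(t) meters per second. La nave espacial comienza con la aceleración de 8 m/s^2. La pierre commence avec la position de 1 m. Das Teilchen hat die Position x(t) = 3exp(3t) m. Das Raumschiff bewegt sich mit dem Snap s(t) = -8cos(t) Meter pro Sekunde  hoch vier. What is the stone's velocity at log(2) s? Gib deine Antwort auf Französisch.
De l'équation de la vitesse v(t) = exp(t), nous substituons t = log(2) pour obtenir v = 2.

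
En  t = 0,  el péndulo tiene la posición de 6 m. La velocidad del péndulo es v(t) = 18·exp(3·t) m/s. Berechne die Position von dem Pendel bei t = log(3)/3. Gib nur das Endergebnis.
Die Position bei t = log(3)/3 ist x = 18.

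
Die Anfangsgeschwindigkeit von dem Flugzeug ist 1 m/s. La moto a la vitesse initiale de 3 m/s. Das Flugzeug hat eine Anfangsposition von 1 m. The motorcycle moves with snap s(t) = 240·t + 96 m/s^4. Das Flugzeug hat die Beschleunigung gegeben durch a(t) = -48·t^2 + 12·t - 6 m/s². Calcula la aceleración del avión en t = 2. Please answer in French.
De l'équation de l'accélération a(t) = -48·t^2 + 12·t - 6, nous substituons t = 2 pour obtenir a = -174.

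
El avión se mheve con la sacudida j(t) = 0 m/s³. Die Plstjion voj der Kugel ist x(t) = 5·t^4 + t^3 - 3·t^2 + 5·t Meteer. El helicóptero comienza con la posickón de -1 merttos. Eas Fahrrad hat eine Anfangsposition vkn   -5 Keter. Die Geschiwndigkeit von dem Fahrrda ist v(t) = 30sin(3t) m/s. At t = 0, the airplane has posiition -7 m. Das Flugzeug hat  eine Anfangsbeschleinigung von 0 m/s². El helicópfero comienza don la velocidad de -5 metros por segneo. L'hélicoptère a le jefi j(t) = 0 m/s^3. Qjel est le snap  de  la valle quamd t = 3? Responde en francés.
En partant de la position x(t) = 5·t^4 + t^3 - 3·t^2 + 5·t, nous prenons 4 dérivées. En dérivant la position, nous obtenons la vitesse: v(t) = 20·t^3 + 3·t^2 - 6·t + 5. En prenant d/dt de v(t), nous trouvons a(t) = 60·t^2 + 6·t - 6. En dérivant l'accélération, nous obtenons le jerk: j(t) = 120·t + 6. En prenant d/dt de j(t), nous trouvons s(t) = 120. En utilisant s(t) = 120 et en substituant t = 3, nous trouvons s = 120.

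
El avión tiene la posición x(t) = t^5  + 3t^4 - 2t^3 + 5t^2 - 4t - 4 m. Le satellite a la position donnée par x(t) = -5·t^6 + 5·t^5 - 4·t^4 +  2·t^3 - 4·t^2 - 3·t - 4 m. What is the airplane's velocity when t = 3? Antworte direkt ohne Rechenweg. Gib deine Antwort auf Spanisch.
v(3) = 701.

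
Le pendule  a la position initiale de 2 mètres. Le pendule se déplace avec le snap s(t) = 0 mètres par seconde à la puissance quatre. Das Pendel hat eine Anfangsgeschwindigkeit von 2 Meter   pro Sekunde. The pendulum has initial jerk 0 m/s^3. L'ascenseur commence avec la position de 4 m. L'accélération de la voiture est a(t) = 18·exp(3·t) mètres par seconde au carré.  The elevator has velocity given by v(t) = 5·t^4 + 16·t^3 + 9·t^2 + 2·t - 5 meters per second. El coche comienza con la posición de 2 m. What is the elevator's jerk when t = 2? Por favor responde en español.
Para resolver esto, necesitamos tomar 2 derivadas de nuestra ecuación de la velocidad v(t) = 5·t^4 + 16·t^3 + 9·t^2 + 2·t - 5. Tomando d/dt de v(t), encontramos a(t) = 20·t^3 + 48·t^2 + 18·t + 2. La derivada de la aceleración da la sacudida: j(t) = 60·t^2 + 96·t + 18. Usando j(t) = 60·t^2 + 96·t + 18 y sustituyendo t = 2, encontramos j = 450.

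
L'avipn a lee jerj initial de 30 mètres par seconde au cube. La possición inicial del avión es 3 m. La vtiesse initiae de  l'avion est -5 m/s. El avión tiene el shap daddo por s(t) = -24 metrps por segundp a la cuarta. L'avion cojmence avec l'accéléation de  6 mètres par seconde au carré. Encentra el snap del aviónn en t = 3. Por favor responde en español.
Tenemos el snap s(t) = -24. Sustituyendo t = 3: s(3) = -24.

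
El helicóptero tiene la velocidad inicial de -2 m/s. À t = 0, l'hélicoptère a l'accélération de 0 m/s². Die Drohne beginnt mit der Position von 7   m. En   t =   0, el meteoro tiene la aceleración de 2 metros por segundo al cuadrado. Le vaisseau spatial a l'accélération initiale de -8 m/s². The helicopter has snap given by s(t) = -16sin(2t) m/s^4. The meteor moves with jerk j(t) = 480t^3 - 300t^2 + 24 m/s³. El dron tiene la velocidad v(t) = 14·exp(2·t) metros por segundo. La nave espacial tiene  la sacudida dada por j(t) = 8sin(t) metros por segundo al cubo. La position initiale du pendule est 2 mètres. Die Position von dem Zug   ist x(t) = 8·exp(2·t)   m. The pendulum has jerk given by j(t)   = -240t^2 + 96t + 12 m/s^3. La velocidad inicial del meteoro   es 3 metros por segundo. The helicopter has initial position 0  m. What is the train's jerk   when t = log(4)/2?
Starting from position x(t) = 8·exp(2·t), we take 3 derivatives. Differentiating position, we get velocity: v(t) = 16·exp(2·t). The derivative of velocity gives acceleration: a(t) = 32·exp(2·t). Taking d/dt of a(t), we find j(t) = 64·exp(2·t). We have jerk j(t) = 64·exp(2·t). Substituting t = log(4)/2: j(log(4)/2) = 256.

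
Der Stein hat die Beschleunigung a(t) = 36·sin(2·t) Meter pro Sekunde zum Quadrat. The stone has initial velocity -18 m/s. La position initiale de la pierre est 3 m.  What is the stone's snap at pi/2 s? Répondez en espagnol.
Debemos derivar nuestra ecuación de la aceleración a(t) = 36·sin(2·t) 2 veces. Derivando la aceleración, obtenemos la sacudida: j(t) = 72·cos(2·t). Derivando la sacudida, obtenemos el snap: s(t) = -144·sin(2·t). De la ecuación del snap s(t) = -144·sin(2·t), sustituimos t = pi/2 para obtener s = 0.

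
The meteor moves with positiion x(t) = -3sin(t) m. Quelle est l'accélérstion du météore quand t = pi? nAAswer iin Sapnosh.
Debemos derivar nuestra ecuación de la posición x(t) = -3·sin(t) 2 veces. Tomando d/dt de x(t), encontramos v(t) = -3·cos(t). Tomando d/dt de v(t), encontramos a(t) = 3·sin(t). Tenemos la aceleración a(t) = 3·sin(t). Sustituyendo t = pi: a(pi) = 0.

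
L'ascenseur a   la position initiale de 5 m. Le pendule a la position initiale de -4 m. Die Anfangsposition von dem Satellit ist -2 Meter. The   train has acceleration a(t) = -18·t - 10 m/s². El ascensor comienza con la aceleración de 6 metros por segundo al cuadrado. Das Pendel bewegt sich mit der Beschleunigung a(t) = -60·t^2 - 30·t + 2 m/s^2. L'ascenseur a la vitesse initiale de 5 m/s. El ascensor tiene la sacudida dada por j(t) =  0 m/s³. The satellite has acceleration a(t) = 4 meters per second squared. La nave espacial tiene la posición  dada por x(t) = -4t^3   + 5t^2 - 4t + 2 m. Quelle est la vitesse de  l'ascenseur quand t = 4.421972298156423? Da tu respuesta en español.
Debemos encontrar la antiderivada de nuestra ecuación de la sacudida j(t) = 0 2 veces. Integrando la sacudida y usando la condición inicial a(0) = 6, obtenemos a(t) = 6. Integrando la aceleración y usando la condición inicial v(0) = 5, obtenemos v(t) = 6·t + 5. Usando v(t) = 6·t + 5 y sustituyendo t = 4.421972298156423, encontramos v = 31.5318337889385.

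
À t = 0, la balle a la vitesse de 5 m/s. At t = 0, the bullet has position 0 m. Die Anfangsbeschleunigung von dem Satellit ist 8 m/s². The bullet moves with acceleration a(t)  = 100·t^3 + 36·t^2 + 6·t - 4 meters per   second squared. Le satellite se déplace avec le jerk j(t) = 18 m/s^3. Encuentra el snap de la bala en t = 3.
Para resolver esto, necesitamos tomar 2 derivadas de nuestra ecuación de la aceleración a(t) = 100·t^3 + 36·t^2 + 6·t - 4. La derivada de la aceleración da la sacudida: j(t) = 300·t^2 + 72·t + 6. La derivada de la sacudida da el snap: s(t) = 600·t + 72. Tenemos el snap s(t) = 600·t + 72. Sustituyendo t = 3: s(3) = 1872.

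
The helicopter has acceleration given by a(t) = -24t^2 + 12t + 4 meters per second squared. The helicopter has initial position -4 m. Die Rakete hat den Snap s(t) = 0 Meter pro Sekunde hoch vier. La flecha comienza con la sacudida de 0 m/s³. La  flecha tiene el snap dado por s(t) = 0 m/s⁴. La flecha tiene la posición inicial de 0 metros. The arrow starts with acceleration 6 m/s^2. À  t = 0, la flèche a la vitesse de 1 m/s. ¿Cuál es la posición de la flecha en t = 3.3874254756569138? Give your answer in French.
Nous devons trouver l'intégrale de notre équation du snap s(t) = 0 4 fois. En intégrant le snap et en utilisant la condition initiale j(0) = 0, nous obtenons j(t) = 0. En prenant ∫j(t)dt et en appliquant a(0) = 6, nous trouvons a(t) = 6. L'intégrale de l'accélération, avec v(0) = 1, donne la vitesse: v(t) = 6·t + 1. En intégrant la vitesse et en utilisant la condition initiale x(0) = 0, nous obtenons x(t) = 3·t^2 + t. De l'équation de la position x(t) = 3·t^2 + t, nous substituons t = 3.3874254756569138 pour obtenir x = 37.8113795350453.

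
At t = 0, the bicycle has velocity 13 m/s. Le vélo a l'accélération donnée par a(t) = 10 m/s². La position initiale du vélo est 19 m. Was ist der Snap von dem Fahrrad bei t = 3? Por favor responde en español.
Para resolver esto, necesitamos tomar 2 derivadas de nuestra ecuación de la aceleración a(t) = 10. Derivando la aceleración, obtenemos la sacudida: j(t) = 0. Derivando la sacudida, obtenemos el snap: s(t) = 0. Tenemos el snap s(t) = 0. Sustituyendo t = 3: s(3) = 0.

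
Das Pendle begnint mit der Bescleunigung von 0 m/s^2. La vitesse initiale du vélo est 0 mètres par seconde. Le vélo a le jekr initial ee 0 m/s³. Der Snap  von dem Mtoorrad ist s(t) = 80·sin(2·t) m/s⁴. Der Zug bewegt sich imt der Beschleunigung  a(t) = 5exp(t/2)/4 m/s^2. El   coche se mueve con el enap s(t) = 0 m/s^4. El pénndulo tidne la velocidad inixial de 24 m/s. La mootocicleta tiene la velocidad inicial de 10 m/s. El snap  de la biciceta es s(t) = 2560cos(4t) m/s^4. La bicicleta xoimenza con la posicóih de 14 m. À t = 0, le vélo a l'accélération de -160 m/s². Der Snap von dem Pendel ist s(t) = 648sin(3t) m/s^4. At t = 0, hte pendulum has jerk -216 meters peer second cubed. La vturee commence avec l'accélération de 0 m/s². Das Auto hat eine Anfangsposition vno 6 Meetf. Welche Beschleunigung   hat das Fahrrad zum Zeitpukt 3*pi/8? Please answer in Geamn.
Wir müssen das Integral unserer Gleichung für den Snap s(t) = 2560·cos(4·t) 2-mal finden. Mit ∫s(t)dt und Anwendung von j(0) = 0, finden wir j(t) = 640·sin(4·t). Durch Integration von dem Ruck und Verwendung der Anfangsbedingung a(0) = -160, erhalten wir a(t) = -160·cos(4·t). Mit a(t) = -160·cos(4·t) und Einsetzen von t = 3*pi/8, finden wir a = 0.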